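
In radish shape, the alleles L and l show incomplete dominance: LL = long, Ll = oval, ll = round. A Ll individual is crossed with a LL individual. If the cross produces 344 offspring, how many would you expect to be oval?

Punnett square for Ll × LL:
Offspring genotypes: 2 LL, 2 Ll
Phenotype counts: 2 long, 2 oval
oval: 2 out of 4 → fraction 1/2
Expected count = 1/2 × 344 = 172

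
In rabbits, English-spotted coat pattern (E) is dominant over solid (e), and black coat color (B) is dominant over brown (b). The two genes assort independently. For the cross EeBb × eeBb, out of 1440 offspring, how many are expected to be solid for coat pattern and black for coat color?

Dihybrid cross EeBb × eeBb — consider each gene separately:
coat pattern: Ee × ee → 2 Ee, 2 ee → 2 E_ : 2 ee (out of 4)
coat color: Bb × Bb → 1 BB, 2 Bb, 1 bb → 3 B_ : 1 bb (out of 4)
Looking for: solid (ee) and black (B_)
P(solid) = 2/4, P(black) = 3/4
P(both) = 2/4 × 3/4 = 6/16 = 3/8
Expected count = 3/8 × 1440 = 540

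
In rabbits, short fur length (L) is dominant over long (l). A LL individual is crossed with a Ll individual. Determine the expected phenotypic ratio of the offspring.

Punnett square for LL × Ll:
Offspring genotypes: 2 LL, 2 Ll
short: 4, long: 0
Ratio: all short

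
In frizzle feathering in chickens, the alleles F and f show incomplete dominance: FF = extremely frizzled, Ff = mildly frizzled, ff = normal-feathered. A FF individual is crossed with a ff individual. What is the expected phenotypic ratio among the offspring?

Punnett square for FF × ff:
Offspring genotypes: 4 Ff
Phenotype counts: 4 mildly frizzled
Ratio: all mildly frizzled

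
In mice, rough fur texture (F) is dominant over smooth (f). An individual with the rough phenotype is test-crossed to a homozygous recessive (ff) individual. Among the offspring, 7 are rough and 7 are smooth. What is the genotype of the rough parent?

Test cross: ? × ff
Offspring: 7 rough, 7 smooth — approximately 1:1.
A 1:1 ratio in a test cross indicates the unknown parent is heterozygous (Ff).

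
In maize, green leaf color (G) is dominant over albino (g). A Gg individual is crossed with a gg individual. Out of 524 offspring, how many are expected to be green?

Punnett square for Gg × gg:
Offspring genotypes: 2 Gg, 2 gg
green: 2, albino: 2
green: 2 out of 4 → fraction 1/2
Expected count = 1/2 × 524 = 262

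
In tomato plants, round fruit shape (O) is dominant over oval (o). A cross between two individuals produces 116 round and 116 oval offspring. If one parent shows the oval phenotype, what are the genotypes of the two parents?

Observed offspring: 116 round, 116 oval
The observed ratio simplifies to 1:1. One parent shows oval, so its genotype must be oo. A 1:1 offspring split requires the other parent to be heterozygous (Oo).
Parent genotypes: oo × Oo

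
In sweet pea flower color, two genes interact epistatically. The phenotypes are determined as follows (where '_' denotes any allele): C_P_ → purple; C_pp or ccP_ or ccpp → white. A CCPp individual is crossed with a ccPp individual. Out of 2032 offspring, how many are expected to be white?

Cross: CCPp × ccPp — consider each gene separately:
C gene: CC × cc → 4 Cc → 4 C_ (out of 4)
P gene: Pp × Pp → 1 PP, 2 Pp, 1 pp → 3 P_ : 1 pp (out of 4)
Genotype classes (out of 4 × 4 = 16): C_P_ = 4×3 = 12; C_pp = 4×1 = 4
Apply the phenotype rules: C_P_ (12) → purple; C_pp (4) → white
Phenotype counts (out of 16): 12 purple, 4 white
white: 4 out of 16 → fraction 1/4
Expected count = 1/4 × 2032 = 508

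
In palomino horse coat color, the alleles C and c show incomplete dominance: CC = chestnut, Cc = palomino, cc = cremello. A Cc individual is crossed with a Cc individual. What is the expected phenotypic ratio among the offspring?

Punnett square for Cc × Cc:
Offspring genotypes: 1 CC, 2 Cc, 1 cc
Phenotype counts: 1 chestnut, 2 palomino, 1 cremello
Ratio: 1 chestnut : 2 palomino : 1 cremello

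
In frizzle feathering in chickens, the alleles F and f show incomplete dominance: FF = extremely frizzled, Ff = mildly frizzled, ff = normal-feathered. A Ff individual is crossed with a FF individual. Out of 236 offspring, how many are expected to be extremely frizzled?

Punnett square for Ff × FF:
Offspring genotypes: 2 FF, 2 Ff
Phenotype counts: 2 extremely frizzled, 2 mildly frizzled
extremely frizzled: 2 out of 4 → fraction 1/2
Expected count = 1/2 × 236 = 118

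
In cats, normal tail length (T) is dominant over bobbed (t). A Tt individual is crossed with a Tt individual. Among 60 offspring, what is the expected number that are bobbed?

Punnett square for Tt × Tt:
Offspring genotypes: 1 TT, 2 Tt, 1 tt
normal: 3, bobbed: 1
bobbed: 1 out of 4 → fraction 1/4
Expected count = 1/4 × 60 = 15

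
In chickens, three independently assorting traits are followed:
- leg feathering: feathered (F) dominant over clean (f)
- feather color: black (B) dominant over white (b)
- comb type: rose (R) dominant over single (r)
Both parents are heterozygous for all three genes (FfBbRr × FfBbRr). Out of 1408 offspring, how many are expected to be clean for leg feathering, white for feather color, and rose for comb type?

Trihybrid cross: FfBbRr × FfBbRr
Each trait segregates independently with a 3:1 phenotypic ratio, so each gene contributes 3/4 (dominant) or 1/4 (recessive).
Target: clean (leg feathering), white (feather color), rose (comb type)
Probability = product of independent per-trait probabilities
= 1/4 × 1/4 × 3/4 = 3/64
Expected count = 3/64 × 1408 = 66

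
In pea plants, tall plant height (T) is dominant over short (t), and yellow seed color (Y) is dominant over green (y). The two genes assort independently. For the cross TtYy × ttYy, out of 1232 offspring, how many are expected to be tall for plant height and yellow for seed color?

Dihybrid cross TtYy × ttYy — consider each gene separately:
plant height: Tt × tt → 2 Tt, 2 tt → 2 T_ : 2 tt (out of 4)
seed color: Yy × Yy → 1 YY, 2 Yy, 1 yy → 3 Y_ : 1 yy (out of 4)
Looking for: tall (T_) and yellow (Y_)
P(tall) = 2/4, P(yellow) = 3/4
P(both) = 2/4 × 3/4 = 6/16 = 3/8
Expected count = 3/8 × 1232 = 462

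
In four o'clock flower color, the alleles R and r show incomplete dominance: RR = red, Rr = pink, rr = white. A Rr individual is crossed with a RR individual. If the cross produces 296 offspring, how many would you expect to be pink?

Punnett square for Rr × RR:
Offspring genotypes: 2 RR, 2 Rr
Phenotype counts: 2 red, 2 pink
pink: 2 out of 4 → fraction 1/2
Expected count = 1/2 × 296 = 148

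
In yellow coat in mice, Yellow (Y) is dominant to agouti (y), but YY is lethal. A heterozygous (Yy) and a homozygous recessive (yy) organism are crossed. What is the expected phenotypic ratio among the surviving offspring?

Cross: Yy × yy
Punnett square offspring (before lethality): 2 Yy, 2 yy
No YY offspring are produced in this cross.
Ratio: 1 yellow : 1 agouti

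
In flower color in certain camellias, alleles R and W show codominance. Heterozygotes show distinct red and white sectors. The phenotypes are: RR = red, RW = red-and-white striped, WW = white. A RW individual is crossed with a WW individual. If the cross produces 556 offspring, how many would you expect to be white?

Punnett square for RW × WW:
Offspring genotypes: 2 RW, 2 WW
Phenotype counts: 2 red-and-white striped, 2 white
white: 2 out of 4 → fraction 1/2
Expected count = 1/2 × 556 = 278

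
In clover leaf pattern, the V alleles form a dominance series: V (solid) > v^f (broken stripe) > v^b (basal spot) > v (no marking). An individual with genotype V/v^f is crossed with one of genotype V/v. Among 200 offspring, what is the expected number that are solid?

Cross: V/v^f × V/v
Allele dominance: V > v^f > v^b > v
Offspring genotypes: 1 V/V, 1 V/v, 1 V/v^f, 1 v^f/v
Phenotype counts: 3 solid, 1 broken stripe
solid: 3 out of 4 → fraction 3/4
Expected count = 3/4 × 200 = 150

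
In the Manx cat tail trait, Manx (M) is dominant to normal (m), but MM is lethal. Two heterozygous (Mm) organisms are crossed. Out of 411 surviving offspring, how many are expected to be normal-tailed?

Cross: Mm × Mm
Punnett square offspring (before lethality): 1 MM, 2 Mm, 1 mm
The MM genotype is lethal (embryos die); surviving offspring: 2 Mm, 1 mm
normal-tailed: 1 out of 3 → fraction 1/3
Expected count = 1/3 × 411 = 137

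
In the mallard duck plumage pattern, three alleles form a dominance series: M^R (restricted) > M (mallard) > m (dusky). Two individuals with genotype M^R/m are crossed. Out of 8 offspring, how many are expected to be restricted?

Cross: M^R/m × M^R/m
Allele dominance: M^R > M > m
Offspring genotypes: 1 M^R/M^R, 2 M^R/m, 1 m/m
Phenotype counts: 3 restricted, 1 dusky
restricted: 3 out of 4 → fraction 3/4
Expected count = 3/4 × 8 = 6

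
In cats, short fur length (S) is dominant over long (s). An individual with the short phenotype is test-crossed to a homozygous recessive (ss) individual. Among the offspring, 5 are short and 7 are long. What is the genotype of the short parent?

Test cross: ? × ss
Offspring: 5 short, 7 long — approximately 1:1.
A 1:1 ratio in a test cross indicates the unknown parent is heterozygous (Ss).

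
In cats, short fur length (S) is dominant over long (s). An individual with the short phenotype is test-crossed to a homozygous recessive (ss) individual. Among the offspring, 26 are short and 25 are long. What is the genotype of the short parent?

Test cross: ? × ss
Offspring: 26 short, 25 long — approximately 1:1.
A 1:1 ratio in a test cross indicates the unknown parent is heterozygous (Ss).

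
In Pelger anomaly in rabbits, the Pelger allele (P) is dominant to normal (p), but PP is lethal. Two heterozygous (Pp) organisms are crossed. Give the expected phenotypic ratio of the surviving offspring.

Cross: Pp × Pp
Punnett square offspring (before lethality): 1 PP, 2 Pp, 1 pp
The PP genotype is lethal (embryos die); surviving offspring: 2 Pp, 1 pp
Ratio: 2 Pelger : 1 normal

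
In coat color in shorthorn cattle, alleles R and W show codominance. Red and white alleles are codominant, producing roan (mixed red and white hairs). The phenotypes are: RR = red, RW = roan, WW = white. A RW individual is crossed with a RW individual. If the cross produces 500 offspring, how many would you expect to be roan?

Punnett square for RW × RW:
Offspring genotypes: 1 RR, 2 RW, 1 WW
Phenotype counts: 1 red, 2 roan, 1 white
roan: 2 out of 4 → fraction 1/2
Expected count = 1/2 × 500 = 250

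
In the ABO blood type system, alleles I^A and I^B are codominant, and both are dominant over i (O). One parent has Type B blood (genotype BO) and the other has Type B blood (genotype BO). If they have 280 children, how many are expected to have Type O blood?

Cross: BO × BO
Possible offspring genotypes: 1 BB, 2 BO, 1 OO
Blood type counts: 3 Type B, 1 Type O
Probability of Type O: 1/4
Expected count = 1/4 × 280 = 70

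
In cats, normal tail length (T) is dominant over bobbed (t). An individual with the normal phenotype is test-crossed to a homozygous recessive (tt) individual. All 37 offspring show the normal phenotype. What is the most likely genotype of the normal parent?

Test cross: ? × tt
All offspring are normal.
If the unknown parent were heterozygous (Tt), about half of 37 offspring would be bobbed; none are. The unknown parent is most likely homozygous dominant (TT).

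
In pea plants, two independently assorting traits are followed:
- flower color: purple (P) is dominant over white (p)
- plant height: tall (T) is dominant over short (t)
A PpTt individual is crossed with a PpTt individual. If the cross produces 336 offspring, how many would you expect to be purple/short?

Dihybrid cross PpTt × PpTt — consider each gene separately:
flower color: Pp × Pp → 1 PP, 2 Pp, 1 pp → 3 P_ : 1 pp (out of 4)
plant height: Tt × Tt → 1 TT, 2 Tt, 1 tt → 3 T_ : 1 tt (out of 4)
Combine (counts out of 4 × 4 = 16): purple/tall (P_T_) = 3×3 = 9; purple/short (P_tt) = 3×1 = 3; white/tall (ppT_) = 1×3 = 3; white/short (pptt) = 1×1 = 1
Phenotype counts (out of 16): 9 purple/tall, 3 purple/short, 3 white/tall, 1 white/short
purple/short: 3 out of 16 → fraction 3/16
Expected count = 3/16 × 336 = 63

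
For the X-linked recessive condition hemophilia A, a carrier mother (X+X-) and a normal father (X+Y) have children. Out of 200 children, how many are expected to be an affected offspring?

Cross: X+X- × X+Y
Offspring: 1 X+X+, 1 X+Y, 1 X+X-, 1 X-Y
Probability of an affected offspring: 1/4
Expected count = 1/4 × 200 = 50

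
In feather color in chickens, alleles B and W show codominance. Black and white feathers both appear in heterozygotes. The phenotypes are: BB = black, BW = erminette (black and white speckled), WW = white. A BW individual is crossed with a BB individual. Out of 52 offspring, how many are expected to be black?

Punnett square for BW × BB:
Offspring genotypes: 2 BB, 2 BW
Phenotype counts: 2 black, 2 erminette (black and white speckled)
black: 2 out of 4 → fraction 1/2
Expected count = 1/2 × 52 = 26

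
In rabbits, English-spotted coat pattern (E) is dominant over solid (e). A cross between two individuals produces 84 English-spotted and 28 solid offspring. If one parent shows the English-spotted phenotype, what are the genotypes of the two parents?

Observed offspring: 84 English-spotted, 28 solid
The observed ratio simplifies to 3:1. Solid (ee) offspring appear, so each parent must contribute one e allele. The parent stated to show English-spotted carries E, so it is Ee. The other parent is then either Ee or ee: Ee × ee would give a 1:1 split, whereas Ee × Ee gives 3:1 — matching the data. So both parents are heterozygous (Ee × Ee).
Parent genotypes: Ee × Ee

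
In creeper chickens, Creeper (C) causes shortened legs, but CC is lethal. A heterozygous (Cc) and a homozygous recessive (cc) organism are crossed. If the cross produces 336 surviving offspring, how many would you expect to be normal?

Cross: Cc × cc
Punnett square offspring (before lethality): 2 Cc, 2 cc
No CC offspring are produced in this cross.
normal: 2 out of 4 → fraction 1/2
Expected count = 1/2 × 336 = 168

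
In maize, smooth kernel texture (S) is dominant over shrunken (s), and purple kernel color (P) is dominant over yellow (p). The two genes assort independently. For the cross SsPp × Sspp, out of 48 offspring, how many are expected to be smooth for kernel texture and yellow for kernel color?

Dihybrid cross SsPp × Sspp — consider each gene separately:
kernel texture: Ss × Ss → 1 SS, 2 Ss, 1 ss → 3 S_ : 1 ss (out of 4)
kernel color: Pp × pp → 2 Pp, 2 pp → 2 P_ : 2 pp (out of 4)
Looking for: smooth (S_) and yellow (pp)
P(smooth) = 3/4, P(yellow) = 2/4
P(both) = 3/4 × 2/4 = 6/16 = 3/8
Expected count = 3/8 × 48 = 18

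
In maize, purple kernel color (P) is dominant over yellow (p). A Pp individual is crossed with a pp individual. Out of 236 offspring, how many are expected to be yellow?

Punnett square for Pp × pp:
Offspring genotypes: 2 Pp, 2 pp
purple: 2, yellow: 2
yellow: 2 out of 4 → fraction 1/2
Expected count = 1/2 × 236 = 118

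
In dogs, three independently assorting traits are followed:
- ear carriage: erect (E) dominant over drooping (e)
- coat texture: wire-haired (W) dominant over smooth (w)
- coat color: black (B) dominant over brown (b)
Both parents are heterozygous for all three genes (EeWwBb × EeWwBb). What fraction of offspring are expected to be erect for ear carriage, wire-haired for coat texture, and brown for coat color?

Trihybrid cross: EeWwBb × EeWwBb
Each trait segregates independently with a 3:1 phenotypic ratio, so each gene contributes 3/4 (dominant) or 1/4 (recessive).
Target: erect (ear carriage), wire-haired (coat texture), brown (coat color)
Probability = product of independent per-trait probabilities
= 3/4 × 3/4 × 1/4 = 9/64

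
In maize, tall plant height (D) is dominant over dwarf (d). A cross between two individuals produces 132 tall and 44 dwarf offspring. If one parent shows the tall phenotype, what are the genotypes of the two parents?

Observed offspring: 132 tall, 44 dwarf
The observed ratio simplifies to 3:1. Dwarf (dd) offspring appear, so each parent must contribute one d allele. The parent stated to show tall carries D, so it is Dd. The other parent is then either Dd or dd: Dd × dd would give a 1:1 split, whereas Dd × Dd gives 3:1 — matching the data. So both parents are heterozygous (Dd × Dd).
Parent genotypes: Dd × Dd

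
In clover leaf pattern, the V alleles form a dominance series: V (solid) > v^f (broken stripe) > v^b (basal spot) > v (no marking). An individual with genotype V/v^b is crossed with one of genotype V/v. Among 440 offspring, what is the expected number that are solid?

Cross: V/v^b × V/v
Allele dominance: V > v^f > v^b > v
Offspring genotypes: 1 V/V, 1 V/v, 1 V/v^b, 1 v^b/v
Phenotype counts: 3 solid, 1 basal spot
solid: 3 out of 4 → fraction 3/4
Expected count = 3/4 × 440 = 330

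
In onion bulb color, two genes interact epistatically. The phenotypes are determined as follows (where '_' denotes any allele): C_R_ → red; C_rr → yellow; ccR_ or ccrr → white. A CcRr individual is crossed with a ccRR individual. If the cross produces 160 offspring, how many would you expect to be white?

Cross: CcRr × ccRR — consider each gene separately:
C gene: Cc × cc → 2 Cc, 2 cc → 2 C_ : 2 cc (out of 4)
R gene: Rr × RR → 2 RR, 2 Rr → 4 R_ (out of 4)
Genotype classes (out of 4 × 4 = 16): C_R_ = 2×4 = 8; ccR_ = 2×4 = 8
Apply the phenotype rules: C_R_ (8) → red; ccR_ (8) → white
Phenotype counts (out of 16): 8 red, 8 white
white: 8 out of 16 → fraction 1/2
Expected count = 1/2 × 160 = 80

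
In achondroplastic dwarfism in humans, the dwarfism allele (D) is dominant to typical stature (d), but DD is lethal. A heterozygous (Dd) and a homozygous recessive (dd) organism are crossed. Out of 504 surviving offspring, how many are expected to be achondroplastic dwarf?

Cross: Dd × dd
Punnett square offspring (before lethality): 2 Dd, 2 dd
No DD offspring are produced in this cross.
achondroplastic dwarf: 2 out of 4 → fraction 1/2
Expected count = 1/2 × 504 = 252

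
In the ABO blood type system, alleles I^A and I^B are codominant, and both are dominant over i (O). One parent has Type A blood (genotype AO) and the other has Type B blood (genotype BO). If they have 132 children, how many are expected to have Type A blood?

Cross: AO × BO
Possible offspring genotypes: 1 AB, 1 AO, 1 BO, 1 OO
Blood type counts: 1 Type AB, 1 Type A, 1 Type B, 1 Type O
Probability of Type A: 1/4
Expected count = 1/4 × 132 = 33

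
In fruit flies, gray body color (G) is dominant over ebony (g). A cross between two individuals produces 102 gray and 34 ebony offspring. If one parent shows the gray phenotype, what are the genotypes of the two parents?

Observed offspring: 102 gray, 34 ebony
The observed ratio simplifies to 3:1. Ebony (gg) offspring appear, so each parent must contribute one g allele. The parent stated to show gray carries G, so it is Gg. The other parent is then either Gg or gg: Gg × gg would give a 1:1 split, whereas Gg × Gg gives 3:1 — matching the data. So both parents are heterozygous (Gg × Gg).
Parent genotypes: Gg × Gg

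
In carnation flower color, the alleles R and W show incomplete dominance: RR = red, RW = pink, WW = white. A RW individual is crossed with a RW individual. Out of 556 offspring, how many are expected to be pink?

Punnett square for RW × RW:
Offspring genotypes: 1 RR, 2 RW, 1 WW
Phenotype counts: 1 red, 2 pink, 1 white
pink: 2 out of 4 → fraction 1/2
Expected count = 1/2 × 556 = 278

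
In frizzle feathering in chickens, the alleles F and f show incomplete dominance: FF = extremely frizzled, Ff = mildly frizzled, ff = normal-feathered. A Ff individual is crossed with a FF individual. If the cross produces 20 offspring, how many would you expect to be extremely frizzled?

Punnett square for Ff × FF:
Offspring genotypes: 2 FF, 2 Ff
Phenotype counts: 2 extremely frizzled, 2 mildly frizzled
extremely frizzled: 2 out of 4 → fraction 1/2
Expected count = 1/2 × 20 = 10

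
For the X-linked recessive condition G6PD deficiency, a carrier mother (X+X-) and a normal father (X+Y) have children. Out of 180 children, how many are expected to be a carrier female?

Cross: X+X- × X+Y
Offspring: 1 X+X+, 1 X+Y, 1 X+X-, 1 X-Y
Probability of a carrier female: 1/4
Expected count = 1/4 × 180 = 45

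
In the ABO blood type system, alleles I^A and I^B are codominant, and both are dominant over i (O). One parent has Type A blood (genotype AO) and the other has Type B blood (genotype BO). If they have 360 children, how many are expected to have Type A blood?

Cross: AO × BO
Possible offspring genotypes: 1 AB, 1 AO, 1 BO, 1 OO
Blood type counts: 1 Type AB, 1 Type A, 1 Type B, 1 Type O
Probability of Type A: 1/4
Expected count = 1/4 × 360 = 90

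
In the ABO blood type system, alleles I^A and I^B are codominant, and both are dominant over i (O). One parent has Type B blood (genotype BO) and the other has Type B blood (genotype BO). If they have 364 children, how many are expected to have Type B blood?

Cross: BO × BO
Possible offspring genotypes: 1 BB, 2 BO, 1 OO
Blood type counts: 3 Type B, 1 Type O
Probability of Type B: 3/4
Expected count = 3/4 × 364 = 273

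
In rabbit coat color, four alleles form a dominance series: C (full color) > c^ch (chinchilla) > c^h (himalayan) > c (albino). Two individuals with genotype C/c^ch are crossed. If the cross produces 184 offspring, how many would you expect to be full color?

Cross: C/c^ch × C/c^ch
Allele dominance: C > c^ch > c^h > c
Offspring genotypes: 1 C/C, 2 C/c^ch, 1 c^ch/c^ch
Phenotype counts: 3 full color, 1 chinchilla
full color: 3 out of 4 → fraction 3/4
Expected count = 3/4 × 184 = 138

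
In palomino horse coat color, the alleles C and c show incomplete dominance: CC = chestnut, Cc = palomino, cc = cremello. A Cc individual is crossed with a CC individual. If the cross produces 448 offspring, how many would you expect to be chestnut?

Punnett square for Cc × CC:
Offspring genotypes: 2 CC, 2 Cc
Phenotype counts: 2 chestnut, 2 palomino
chestnut: 2 out of 4 → fraction 1/2
Expected count = 1/2 × 448 = 224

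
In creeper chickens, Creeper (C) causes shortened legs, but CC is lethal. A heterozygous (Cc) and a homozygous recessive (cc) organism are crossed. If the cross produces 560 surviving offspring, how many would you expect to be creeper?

Cross: Cc × cc
Punnett square offspring (before lethality): 2 Cc, 2 cc
No CC offspring are produced in this cross.
creeper: 2 out of 4 → fraction 1/2
Expected count = 1/2 × 560 = 280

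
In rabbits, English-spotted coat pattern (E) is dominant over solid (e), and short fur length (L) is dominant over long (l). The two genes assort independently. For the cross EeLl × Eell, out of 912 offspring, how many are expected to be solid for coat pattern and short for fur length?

Dihybrid cross EeLl × Eell — consider each gene separately:
coat pattern: Ee × Ee → 1 EE, 2 Ee, 1 ee → 3 E_ : 1 ee (out of 4)
fur length: Ll × ll → 2 Ll, 2 ll → 2 L_ : 2 ll (out of 4)
Looking for: solid (ee) and short (L_)
P(solid) = 1/4, P(short) = 2/4
P(both) = 1/4 × 2/4 = 2/16 = 1/8
Expected count = 1/8 × 912 = 114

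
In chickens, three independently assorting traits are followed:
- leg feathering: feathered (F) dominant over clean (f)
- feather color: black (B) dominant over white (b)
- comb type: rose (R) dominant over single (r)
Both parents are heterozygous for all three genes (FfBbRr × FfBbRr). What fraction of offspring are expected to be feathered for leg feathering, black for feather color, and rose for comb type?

Trihybrid cross: FfBbRr × FfBbRr
Each trait segregates independently with a 3:1 phenotypic ratio, so each gene contributes 3/4 (dominant) or 1/4 (recessive).
Target: feathered (leg feathering), black (feather color), rose (comb type)
Probability = product of independent per-trait probabilities
= 3/4 × 3/4 × 3/4 = 27/64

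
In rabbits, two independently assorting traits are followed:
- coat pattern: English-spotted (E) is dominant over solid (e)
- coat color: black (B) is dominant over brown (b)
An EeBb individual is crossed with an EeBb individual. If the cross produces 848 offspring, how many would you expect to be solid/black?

Dihybrid cross EeBb × EeBb — consider each gene separately:
coat pattern: Ee × Ee → 1 EE, 2 Ee, 1 ee → 3 E_ : 1 ee (out of 4)
coat color: Bb × Bb → 1 BB, 2 Bb, 1 bb → 3 B_ : 1 bb (out of 4)
Combine (counts out of 4 × 4 = 16): English-spotted/black (E_B_) = 3×3 = 9; English-spotted/brown (E_bb) = 3×1 = 3; solid/black (eeB_) = 1×3 = 3; solid/brown (eebb) = 1×1 = 1
Phenotype counts (out of 16): 9 English-spotted/black, 3 English-spotted/brown, 3 solid/black, 1 solid/brown
solid/black: 3 out of 16 → fraction 3/16
Expected count = 3/16 × 848 = 159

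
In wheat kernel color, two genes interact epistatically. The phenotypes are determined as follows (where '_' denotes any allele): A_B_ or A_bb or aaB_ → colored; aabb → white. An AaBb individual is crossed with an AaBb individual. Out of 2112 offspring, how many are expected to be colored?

Cross: AaBb × AaBb — consider each gene separately:
A gene: Aa × Aa → 1 AA, 2 Aa, 1 aa → 3 A_ : 1 aa (out of 4)
B gene: Bb × Bb → 1 BB, 2 Bb, 1 bb → 3 B_ : 1 bb (out of 4)
Genotype classes (out of 4 × 4 = 16): A_B_ = 3×3 = 9; A_bb = 3×1 = 3; aaB_ = 1×3 = 3; aabb = 1×1 = 1
Apply the phenotype rules: A_B_ (9) + A_bb (3) + aaB_ (3) → colored; aabb (1) → white
Phenotype counts (out of 16): 15 colored, 1 white
colored: 15 out of 16 → fraction 15/16
Expected count = 15/16 × 2112 = 1980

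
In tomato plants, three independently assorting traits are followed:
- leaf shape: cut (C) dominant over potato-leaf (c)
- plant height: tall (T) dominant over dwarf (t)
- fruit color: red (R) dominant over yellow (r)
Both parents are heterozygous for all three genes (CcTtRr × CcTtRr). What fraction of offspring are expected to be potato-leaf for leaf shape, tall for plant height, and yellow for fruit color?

Trihybrid cross: CcTtRr × CcTtRr
Each trait segregates independently with a 3:1 phenotypic ratio, so each gene contributes 3/4 (dominant) or 1/4 (recessive).
Target: potato-leaf (leaf shape), tall (plant height), yellow (fruit color)
Probability = product of independent per-trait probabilities
= 1/4 × 3/4 × 1/4 = 3/64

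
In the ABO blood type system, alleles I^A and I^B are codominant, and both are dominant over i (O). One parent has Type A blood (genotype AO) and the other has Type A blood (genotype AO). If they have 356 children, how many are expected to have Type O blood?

Cross: AO × AO
Possible offspring genotypes: 1 AA, 2 AO, 1 OO
Blood type counts: 3 Type A, 1 Type O
Probability of Type O: 1/4
Expected count = 1/4 × 356 = 89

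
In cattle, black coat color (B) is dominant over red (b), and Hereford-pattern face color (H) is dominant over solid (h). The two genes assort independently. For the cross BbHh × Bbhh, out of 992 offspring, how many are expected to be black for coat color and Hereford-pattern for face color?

Dihybrid cross BbHh × Bbhh — consider each gene separately:
coat color: Bb × Bb → 1 BB, 2 Bb, 1 bb → 3 B_ : 1 bb (out of 4)
face color: Hh × hh → 2 Hh, 2 hh → 2 H_ : 2 hh (out of 4)
Looking for: black (B_) and Hereford-pattern (H_)
P(black) = 3/4, P(Hereford-pattern) = 2/4
P(both) = 3/4 × 2/4 = 6/16 = 3/8
Expected count = 3/8 × 992 = 372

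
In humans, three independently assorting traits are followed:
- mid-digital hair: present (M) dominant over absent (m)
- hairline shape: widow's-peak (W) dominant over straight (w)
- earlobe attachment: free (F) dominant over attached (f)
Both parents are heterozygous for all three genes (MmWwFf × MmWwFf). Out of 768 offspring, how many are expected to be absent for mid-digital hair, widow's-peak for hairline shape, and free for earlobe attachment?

Trihybrid cross: MmWwFf × MmWwFf
Each trait segregates independently with a 3:1 phenotypic ratio, so each gene contributes 3/4 (dominant) or 1/4 (recessive).
Target: absent (mid-digital hair), widow's-peak (hairline shape), free (earlobe attachment)
Probability = product of independent per-trait probabilities
= 1/4 × 3/4 × 3/4 = 9/64
Expected count = 9/64 × 768 = 108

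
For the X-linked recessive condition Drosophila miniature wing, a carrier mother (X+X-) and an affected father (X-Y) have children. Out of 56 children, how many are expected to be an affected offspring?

Cross: X+X- × X-Y
Offspring: 1 X+X-, 1 X+Y, 1 X-X-, 1 X-Y
Probability of an affected offspring: 2/4 = 1/2
Expected count = 1/2 × 56 = 28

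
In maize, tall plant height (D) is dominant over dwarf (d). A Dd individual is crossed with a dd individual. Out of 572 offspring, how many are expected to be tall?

Punnett square for Dd × dd:
Offspring genotypes: 2 Dd, 2 dd
tall: 2, dwarf: 2
tall: 2 out of 4 → fraction 1/2
Expected count = 1/2 × 572 = 286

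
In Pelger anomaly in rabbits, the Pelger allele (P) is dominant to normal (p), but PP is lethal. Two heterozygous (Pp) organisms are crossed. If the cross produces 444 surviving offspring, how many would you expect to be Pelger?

Cross: Pp × Pp
Punnett square offspring (before lethality): 1 PP, 2 Pp, 1 pp
The PP genotype is lethal (embryos die); surviving offspring: 2 Pp, 1 pp
Pelger: 2 out of 3 → fraction 2/3
Expected count = 2/3 × 444 = 296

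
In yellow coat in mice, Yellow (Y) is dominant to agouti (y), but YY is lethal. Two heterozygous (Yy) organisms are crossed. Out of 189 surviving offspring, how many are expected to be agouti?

Cross: Yy × Yy
Punnett square offspring (before lethality): 1 YY, 2 Yy, 1 yy
The YY genotype is lethal (embryos die); surviving offspring: 2 Yy, 1 yy
agouti: 1 out of 3 → fraction 1/3
Expected count = 1/3 × 189 = 63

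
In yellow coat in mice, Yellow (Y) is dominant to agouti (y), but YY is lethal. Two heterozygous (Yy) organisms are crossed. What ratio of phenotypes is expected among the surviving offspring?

Cross: Yy × Yy
Punnett square offspring (before lethality): 1 YY, 2 Yy, 1 yy
The YY genotype is lethal (embryos die); surviving offspring: 2 Yy, 1 yy
Ratio: 2 yellow : 1 agouti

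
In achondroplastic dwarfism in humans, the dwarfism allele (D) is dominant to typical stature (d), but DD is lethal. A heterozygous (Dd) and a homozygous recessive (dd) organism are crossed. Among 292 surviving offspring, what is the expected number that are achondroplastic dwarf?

Cross: Dd × dd
Punnett square offspring (before lethality): 2 Dd, 2 dd
No DD offspring are produced in this cross.
achondroplastic dwarf: 2 out of 4 → fraction 1/2
Expected count = 1/2 × 292 = 146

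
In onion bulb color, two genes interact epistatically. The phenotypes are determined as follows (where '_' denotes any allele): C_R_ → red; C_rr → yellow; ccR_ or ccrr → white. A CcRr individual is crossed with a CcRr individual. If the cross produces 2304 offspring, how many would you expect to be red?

Cross: CcRr × CcRr — consider each gene separately:
C gene: Cc × Cc → 1 CC, 2 Cc, 1 cc → 3 C_ : 1 cc (out of 4)
R gene: Rr × Rr → 1 RR, 2 Rr, 1 rr → 3 R_ : 1 rr (out of 4)
Genotype classes (out of 4 × 4 = 16): C_R_ = 3×3 = 9; C_rr = 3×1 = 3; ccR_ = 1×3 = 3; ccrr = 1×1 = 1
Apply the phenotype rules: C_R_ (9) → red; C_rr (3) → yellow; ccR_ (3) + ccrr (1) → white
Phenotype counts (out of 16): 9 red, 3 yellow, 4 white
red: 9 out of 16 → fraction 9/16
Expected count = 9/16 × 2304 = 1296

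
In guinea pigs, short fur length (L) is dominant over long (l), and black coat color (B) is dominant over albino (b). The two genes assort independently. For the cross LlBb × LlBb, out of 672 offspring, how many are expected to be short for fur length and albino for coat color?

Dihybrid cross LlBb × LlBb — consider each gene separately:
fur length: Ll × Ll → 1 LL, 2 Ll, 1 ll → 3 L_ : 1 ll (out of 4)
coat color: Bb × Bb → 1 BB, 2 Bb, 1 bb → 3 B_ : 1 bb (out of 4)
Looking for: short (L_) and albino (bb)
P(short) = 3/4, P(albino) = 1/4
P(both) = 3/4 × 1/4 = 3/16
Expected count = 3/16 × 672 = 126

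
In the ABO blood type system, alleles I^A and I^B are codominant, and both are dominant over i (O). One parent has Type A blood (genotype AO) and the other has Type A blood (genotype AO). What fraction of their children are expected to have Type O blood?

Cross: AO × AO
Possible offspring genotypes: 1 AA, 2 AO, 1 OO
Blood type counts: 3 Type A, 1 Type O
Probability of Type O: 1/4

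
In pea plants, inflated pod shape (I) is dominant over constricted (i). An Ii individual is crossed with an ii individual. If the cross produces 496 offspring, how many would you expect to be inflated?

Punnett square for Ii × ii:
Offspring genotypes: 2 Ii, 2 ii
inflated: 2, constricted: 2
inflated: 2 out of 4 → fraction 1/2
Expected count = 1/2 × 496 = 248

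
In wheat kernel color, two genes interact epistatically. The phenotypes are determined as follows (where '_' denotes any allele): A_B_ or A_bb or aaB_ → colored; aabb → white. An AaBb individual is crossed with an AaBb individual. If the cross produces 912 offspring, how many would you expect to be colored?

Cross: AaBb × AaBb — consider each gene separately:
A gene: Aa × Aa → 1 AA, 2 Aa, 1 aa → 3 A_ : 1 aa (out of 4)
B gene: Bb × Bb → 1 BB, 2 Bb, 1 bb → 3 B_ : 1 bb (out of 4)
Genotype classes (out of 4 × 4 = 16): A_B_ = 3×3 = 9; A_bb = 3×1 = 3; aaB_ = 1×3 = 3; aabb = 1×1 = 1
Apply the phenotype rules: A_B_ (9) + A_bb (3) + aaB_ (3) → colored; aabb (1) → white
Phenotype counts (out of 16): 15 colored, 1 white
colored: 15 out of 16 → fraction 15/16
Expected count = 15/16 × 912 = 855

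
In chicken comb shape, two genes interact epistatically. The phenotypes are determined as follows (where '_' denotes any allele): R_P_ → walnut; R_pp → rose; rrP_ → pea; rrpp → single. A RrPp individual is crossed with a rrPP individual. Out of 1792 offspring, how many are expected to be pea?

Cross: RrPp × rrPP — consider each gene separately:
R gene: Rr × rr → 2 Rr, 2 rr → 2 R_ : 2 rr (out of 4)
P gene: Pp × PP → 2 PP, 2 Pp → 4 P_ (out of 4)
Genotype classes (out of 4 × 4 = 16): R_P_ = 2×4 = 8; rrP_ = 2×4 = 8
Apply the phenotype rules: R_P_ (8) → walnut; rrP_ (8) → pea
Phenotype counts (out of 16): 8 walnut, 8 pea
pea: 8 out of 16 → fraction 1/2
Expected count = 1/2 × 1792 = 896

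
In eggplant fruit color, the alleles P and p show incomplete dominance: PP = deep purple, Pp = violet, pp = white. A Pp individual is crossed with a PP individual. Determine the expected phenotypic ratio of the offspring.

Punnett square for Pp × PP:
Offspring genotypes: 2 PP, 2 Pp
Phenotype counts: 2 deep purple, 2 violet
Ratio: 1 deep purple : 1 violet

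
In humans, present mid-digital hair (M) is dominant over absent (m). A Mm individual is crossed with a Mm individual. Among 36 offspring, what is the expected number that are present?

Punnett square for Mm × Mm:
Offspring genotypes: 1 MM, 2 Mm, 1 mm
present: 3, absent: 1
present: 3 out of 4 → fraction 3/4
Expected count = 3/4 × 36 = 27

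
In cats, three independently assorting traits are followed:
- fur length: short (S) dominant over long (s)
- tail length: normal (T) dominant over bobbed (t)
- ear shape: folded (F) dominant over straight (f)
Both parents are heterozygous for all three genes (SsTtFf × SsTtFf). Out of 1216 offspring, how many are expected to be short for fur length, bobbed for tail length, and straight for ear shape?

Trihybrid cross: SsTtFf × SsTtFf
Each trait segregates independently with a 3:1 phenotypic ratio, so each gene contributes 3/4 (dominant) or 1/4 (recessive).
Target: short (fur length), bobbed (tail length), straight (ear shape)
Probability = product of independent per-trait probabilities
= 3/4 × 1/4 × 1/4 = 3/64
Expected count = 3/64 × 1216 = 57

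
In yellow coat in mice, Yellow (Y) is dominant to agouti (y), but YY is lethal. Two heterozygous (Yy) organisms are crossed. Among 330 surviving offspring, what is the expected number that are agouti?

Cross: Yy × Yy
Punnett square offspring (before lethality): 1 YY, 2 Yy, 1 yy
The YY genotype is lethal (embryos die); surviving offspring: 2 Yy, 1 yy
agouti: 1 out of 3 → fraction 1/3
Expected count = 1/3 × 330 = 110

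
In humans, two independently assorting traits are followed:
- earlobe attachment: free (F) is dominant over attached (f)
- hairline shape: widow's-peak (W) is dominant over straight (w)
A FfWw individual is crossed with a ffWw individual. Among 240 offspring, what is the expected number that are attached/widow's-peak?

Dihybrid cross FfWw × ffWw — consider each gene separately:
earlobe attachment: Ff × ff → 2 Ff, 2 ff → 2 F_ : 2 ff (out of 4)
hairline shape: Ww × Ww → 1 WW, 2 Ww, 1 ww → 3 W_ : 1 ww (out of 4)
Combine (counts out of 4 × 4 = 16): free/widow's-peak (F_W_) = 2×3 = 6; free/straight (F_ww) = 2×1 = 2; attached/widow's-peak (ffW_) = 2×3 = 6; attached/straight (ffww) = 2×1 = 2
Phenotype counts (out of 16): 6 free/widow's-peak, 2 free/straight, 6 attached/widow's-peak, 2 attached/straight
attached/widow's-peak: 6 out of 16 → fraction 3/8
Expected count = 3/8 × 240 = 90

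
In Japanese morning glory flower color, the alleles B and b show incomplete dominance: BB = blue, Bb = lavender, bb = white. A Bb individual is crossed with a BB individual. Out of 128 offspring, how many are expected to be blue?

Punnett square for Bb × BB:
Offspring genotypes: 2 BB, 2 Bb
Phenotype counts: 2 blue, 2 lavender
blue: 2 out of 4 → fraction 1/2
Expected count = 1/2 × 128 = 64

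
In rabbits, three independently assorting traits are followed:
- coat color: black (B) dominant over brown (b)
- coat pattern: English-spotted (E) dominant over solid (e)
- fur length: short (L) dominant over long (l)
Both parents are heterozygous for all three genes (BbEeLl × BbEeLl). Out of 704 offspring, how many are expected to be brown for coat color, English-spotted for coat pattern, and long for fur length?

Trihybrid cross: BbEeLl × BbEeLl
Each trait segregates independently with a 3:1 phenotypic ratio, so each gene contributes 3/4 (dominant) or 1/4 (recessive).
Target: brown (coat color), English-spotted (coat pattern), long (fur length)
Probability = product of independent per-trait probabilities
= 1/4 × 3/4 × 1/4 = 3/64
Expected count = 3/64 × 704 = 33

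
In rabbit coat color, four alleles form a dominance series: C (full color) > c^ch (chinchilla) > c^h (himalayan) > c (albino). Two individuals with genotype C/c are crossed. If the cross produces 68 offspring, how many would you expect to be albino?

Cross: C/c × C/c
Allele dominance: C > c^ch > c^h > c
Offspring genotypes: 1 C/C, 2 C/c, 1 c/c
Phenotype counts: 3 full color, 1 albino
albino: 1 out of 4 → fraction 1/4
Expected count = 1/4 × 68 = 17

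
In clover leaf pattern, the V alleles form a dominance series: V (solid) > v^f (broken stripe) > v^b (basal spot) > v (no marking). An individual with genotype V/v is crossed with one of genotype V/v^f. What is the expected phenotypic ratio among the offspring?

Cross: V/v × V/v^f
Allele dominance: V > v^f > v^b > v
Offspring genotypes: 1 V/V, 1 V/v^f, 1 V/v, 1 v^f/v
Phenotype counts: 3 solid, 1 broken stripe
Ratio: 3 solid : 1 broken stripe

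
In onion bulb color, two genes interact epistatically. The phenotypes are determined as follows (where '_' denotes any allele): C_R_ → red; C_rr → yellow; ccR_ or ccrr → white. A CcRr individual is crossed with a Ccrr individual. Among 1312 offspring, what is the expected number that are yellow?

Cross: CcRr × Ccrr — consider each gene separately:
C gene: Cc × Cc → 1 CC, 2 Cc, 1 cc → 3 C_ : 1 cc (out of 4)
R gene: Rr × rr → 2 Rr, 2 rr → 2 R_ : 2 rr (out of 4)
Genotype classes (out of 4 × 4 = 16): C_R_ = 3×2 = 6; C_rr = 3×2 = 6; ccR_ = 1×2 = 2; ccrr = 1×2 = 2
Apply the phenotype rules: C_R_ (6) → red; C_rr (6) → yellow; ccR_ (2) + ccrr (2) → white
Phenotype counts (out of 16): 6 red, 6 yellow, 4 white
yellow: 6 out of 16 → fraction 3/8
Expected count = 3/8 × 1312 = 492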